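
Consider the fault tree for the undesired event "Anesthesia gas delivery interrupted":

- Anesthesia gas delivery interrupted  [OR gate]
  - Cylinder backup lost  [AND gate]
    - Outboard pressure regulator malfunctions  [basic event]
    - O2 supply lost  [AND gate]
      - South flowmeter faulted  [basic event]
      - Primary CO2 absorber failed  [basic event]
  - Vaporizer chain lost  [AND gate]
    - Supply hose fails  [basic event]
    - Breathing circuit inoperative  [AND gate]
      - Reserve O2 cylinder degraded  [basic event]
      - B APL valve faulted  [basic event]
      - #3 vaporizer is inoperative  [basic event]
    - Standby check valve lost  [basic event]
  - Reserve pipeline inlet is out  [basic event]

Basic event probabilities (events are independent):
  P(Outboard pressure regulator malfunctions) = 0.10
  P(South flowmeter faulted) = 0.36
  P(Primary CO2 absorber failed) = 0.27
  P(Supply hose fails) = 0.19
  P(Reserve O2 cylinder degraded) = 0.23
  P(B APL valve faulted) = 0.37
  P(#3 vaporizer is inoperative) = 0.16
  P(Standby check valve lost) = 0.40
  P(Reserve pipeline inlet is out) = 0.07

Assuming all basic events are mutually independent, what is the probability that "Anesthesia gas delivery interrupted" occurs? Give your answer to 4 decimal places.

P(O2 supply lost) [AND] = 0.36 × 0.27 = 0.097200
P(Cylinder backup lost) [AND] = 0.10 × 0.097200 = 0.009720
P(Breathing circuit inoperative) [AND] = 0.23 × 0.37 × 0.16 = 0.013616
P(Vaporizer chain lost) [AND] = 0.19 × 0.013616 × 0.40 = 0.001035
P(Anesthesia gas delivery interrupted) [OR] = 1 − (1−0.009720) × (1−0.001035) × (1−0.07) = 0.079993
Rounded to 4 decimal places: P(Anesthesia gas delivery interrupted) ≈ 0.0800.

0.0800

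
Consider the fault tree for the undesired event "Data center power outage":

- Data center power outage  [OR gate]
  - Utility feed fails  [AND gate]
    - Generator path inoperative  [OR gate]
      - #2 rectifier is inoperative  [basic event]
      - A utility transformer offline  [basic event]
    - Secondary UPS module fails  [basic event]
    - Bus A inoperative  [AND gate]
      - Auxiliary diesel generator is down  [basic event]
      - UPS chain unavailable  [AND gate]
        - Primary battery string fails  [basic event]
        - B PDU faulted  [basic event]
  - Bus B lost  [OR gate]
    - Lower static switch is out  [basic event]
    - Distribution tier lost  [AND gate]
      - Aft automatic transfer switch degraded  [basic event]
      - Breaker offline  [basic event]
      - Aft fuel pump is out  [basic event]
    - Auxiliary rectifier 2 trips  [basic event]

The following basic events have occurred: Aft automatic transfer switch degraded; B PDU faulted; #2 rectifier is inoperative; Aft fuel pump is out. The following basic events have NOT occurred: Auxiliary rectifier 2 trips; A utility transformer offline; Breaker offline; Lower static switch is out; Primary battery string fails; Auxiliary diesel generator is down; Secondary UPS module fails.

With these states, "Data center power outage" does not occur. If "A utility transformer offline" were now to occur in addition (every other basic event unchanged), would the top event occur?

No

Counterfactual: set "A utility transformer offline" to occurred.
Generator path inoperative [OR]: #2 rectifier is inoperative=occurs, A utility transformer offline=occurs → at least one input occurs → occurs.
UPS chain unavailable [AND]: Primary battery string fails=not, B PDU faulted=occurs → not all inputs occur → does not occur.
Bus A inoperative [AND]: Auxiliary diesel generator is down=not, UPS chain unavailable=not → not all inputs occur → does not occur.
Utility feed fails [AND]: Generator path inoperative=occurs, Secondary UPS module fails=not, Bus A inoperative=not → not all inputs occur → does not occur.
Distribution tier lost [AND]: Aft automatic transfer switch degraded=occurs, Breaker offline=not, Aft fuel pump is out=occurs → not all inputs occur → does not occur.
Bus B lost [OR]: Lower static switch is out=not, Distribution tier lost=not, Auxiliary rectifier 2 trips=not → no input occurs → does not occur.
Data center power outage [OR]: Utility feed fails=not, Bus B lost=not → no input occurs → does not occur.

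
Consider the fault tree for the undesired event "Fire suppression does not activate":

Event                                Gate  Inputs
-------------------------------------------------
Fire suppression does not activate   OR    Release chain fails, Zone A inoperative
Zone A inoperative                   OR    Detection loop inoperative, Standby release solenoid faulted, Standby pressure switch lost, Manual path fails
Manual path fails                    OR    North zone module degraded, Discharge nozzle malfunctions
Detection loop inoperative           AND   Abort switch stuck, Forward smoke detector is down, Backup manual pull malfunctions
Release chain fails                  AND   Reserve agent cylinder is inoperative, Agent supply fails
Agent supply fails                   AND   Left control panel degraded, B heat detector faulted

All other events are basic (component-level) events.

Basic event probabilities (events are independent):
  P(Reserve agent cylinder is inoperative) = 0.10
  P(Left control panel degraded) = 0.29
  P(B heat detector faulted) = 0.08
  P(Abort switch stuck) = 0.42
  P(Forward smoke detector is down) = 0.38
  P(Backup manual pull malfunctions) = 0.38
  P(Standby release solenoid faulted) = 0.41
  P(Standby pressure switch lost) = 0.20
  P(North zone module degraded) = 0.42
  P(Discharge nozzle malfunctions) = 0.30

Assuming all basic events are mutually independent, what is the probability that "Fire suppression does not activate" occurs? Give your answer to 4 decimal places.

P(Agent supply fails) [AND] = 0.29 × 0.08 = 0.023200
P(Release chain fails) [AND] = 0.10 × 0.023200 = 0.002320
P(Detection loop inoperative) [AND] = 0.42 × 0.38 × 0.38 = 0.060648
P(Manual path fails) [OR] = 1 − (1−0.42) × (1−0.30) = 0.594000
P(Zone A inoperative) [OR] = 1 − (1−0.060648) × (1−0.41) × (1−0.20) × (1−0.594000) = 0.819990
P(Fire suppression does not activate) [OR] = 1 − (1−0.002320) × (1−0.819990) = 0.820408
Rounded to 4 decimal places: P(Fire suppression does not activate) ≈ 0.8204.

0.8204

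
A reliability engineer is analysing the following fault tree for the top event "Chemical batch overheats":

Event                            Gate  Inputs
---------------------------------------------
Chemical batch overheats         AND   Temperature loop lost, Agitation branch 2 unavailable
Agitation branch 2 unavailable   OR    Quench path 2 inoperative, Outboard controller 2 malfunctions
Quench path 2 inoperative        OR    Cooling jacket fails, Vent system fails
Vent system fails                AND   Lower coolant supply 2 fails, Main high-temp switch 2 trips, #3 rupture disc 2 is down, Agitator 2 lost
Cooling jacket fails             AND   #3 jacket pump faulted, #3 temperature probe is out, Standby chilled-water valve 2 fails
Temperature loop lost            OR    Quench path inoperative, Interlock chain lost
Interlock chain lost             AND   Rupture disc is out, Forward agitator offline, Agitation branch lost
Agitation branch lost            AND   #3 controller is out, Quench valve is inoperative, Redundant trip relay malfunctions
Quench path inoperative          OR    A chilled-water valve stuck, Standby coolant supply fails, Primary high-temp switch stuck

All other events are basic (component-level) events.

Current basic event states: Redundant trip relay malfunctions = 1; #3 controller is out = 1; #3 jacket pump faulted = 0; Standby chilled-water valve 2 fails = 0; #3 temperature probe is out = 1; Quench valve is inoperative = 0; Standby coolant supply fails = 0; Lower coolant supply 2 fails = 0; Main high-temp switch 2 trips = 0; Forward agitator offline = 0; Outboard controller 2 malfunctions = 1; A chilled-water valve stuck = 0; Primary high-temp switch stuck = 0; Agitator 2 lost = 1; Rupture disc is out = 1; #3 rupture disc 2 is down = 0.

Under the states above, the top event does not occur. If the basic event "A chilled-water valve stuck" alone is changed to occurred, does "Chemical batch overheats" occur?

Counterfactual: set "A chilled-water valve stuck" to occurred.
Quench path inoperative [OR]: A chilled-water valve stuck=occurs, Standby coolant supply fails=not, Primary high-temp switch stuck=not → at least one input occurs → occurs.
Agitation branch lost [AND]: #3 controller is out=occurs, Quench valve is inoperative=not, Redundant trip relay malfunctions=occurs → not all inputs occur → does not occur.
Interlock chain lost [AND]: Rupture disc is out=occurs, Forward agitator offline=not, Agitation branch lost=not → not all inputs occur → does not occur.
Temperature loop lost [OR]: Quench path inoperative=occurs, Interlock chain lost=not → at least one input occurs → occurs.
Cooling jacket fails [AND]: #3 jacket pump faulted=not, #3 temperature probe is out=occurs, Standby chilled-water valve 2 fails=not → not all inputs occur → does not occur.
Vent system fails [AND]: Lower coolant supply 2 fails=not, Main high-temp switch 2 trips=not, #3 rupture disc 2 is down=not, Agitator 2 lost=occurs → not all inputs occur → does not occur.
Quench path 2 inoperative [OR]: Cooling jacket fails=not, Vent system fails=not → no input occurs → does not occur.
Agitation branch 2 unavailable [OR]: Quench path 2 inoperative=not, Outboard controller 2 malfunctions=occurs → at least one input occurs → occurs.
Chemical batch overheats [AND]: Temperature loop lost=occurs, Agitation branch 2 unavailable=occurs → all inputs occur → occurs.

Yes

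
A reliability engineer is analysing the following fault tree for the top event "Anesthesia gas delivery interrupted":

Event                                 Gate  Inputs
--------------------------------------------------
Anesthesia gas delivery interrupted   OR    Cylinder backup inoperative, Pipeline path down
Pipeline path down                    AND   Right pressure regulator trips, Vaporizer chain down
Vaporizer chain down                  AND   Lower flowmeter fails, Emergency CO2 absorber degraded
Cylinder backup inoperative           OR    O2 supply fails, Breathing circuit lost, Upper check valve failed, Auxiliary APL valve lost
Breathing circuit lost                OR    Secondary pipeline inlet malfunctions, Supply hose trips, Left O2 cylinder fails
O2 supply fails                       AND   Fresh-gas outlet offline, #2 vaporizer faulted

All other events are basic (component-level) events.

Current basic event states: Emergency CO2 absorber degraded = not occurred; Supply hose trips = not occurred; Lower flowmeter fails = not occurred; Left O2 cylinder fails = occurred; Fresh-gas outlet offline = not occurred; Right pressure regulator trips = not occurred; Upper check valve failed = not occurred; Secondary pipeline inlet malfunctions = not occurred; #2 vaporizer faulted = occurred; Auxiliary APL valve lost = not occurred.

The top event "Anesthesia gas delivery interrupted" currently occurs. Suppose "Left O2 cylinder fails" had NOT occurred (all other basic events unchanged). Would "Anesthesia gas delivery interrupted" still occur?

Counterfactual: set "Left O2 cylinder fails" to not occurred.
O2 supply fails [AND]: Fresh-gas outlet offline=not, #2 vaporizer faulted=occurs → not all inputs occur → does not occur.
Breathing circuit lost [OR]: Secondary pipeline inlet malfunctions=not, Supply hose trips=not, Left O2 cylinder fails=not → no input occurs → does not occur.
Cylinder backup inoperative [OR]: O2 supply fails=not, Breathing circuit lost=not, Upper check valve failed=not, Auxiliary APL valve lost=not → no input occurs → does not occur.
Vaporizer chain down [AND]: Lower flowmeter fails=not, Emergency CO2 absorber degraded=not → not all inputs occur → does not occur.
Pipeline path down [AND]: Right pressure regulator trips=not, Vaporizer chain down=not → not all inputs occur → does not occur.
Anesthesia gas delivery interrupted [OR]: Cylinder backup inoperative=not, Pipeline path down=not → no input occurs → does not occur.

No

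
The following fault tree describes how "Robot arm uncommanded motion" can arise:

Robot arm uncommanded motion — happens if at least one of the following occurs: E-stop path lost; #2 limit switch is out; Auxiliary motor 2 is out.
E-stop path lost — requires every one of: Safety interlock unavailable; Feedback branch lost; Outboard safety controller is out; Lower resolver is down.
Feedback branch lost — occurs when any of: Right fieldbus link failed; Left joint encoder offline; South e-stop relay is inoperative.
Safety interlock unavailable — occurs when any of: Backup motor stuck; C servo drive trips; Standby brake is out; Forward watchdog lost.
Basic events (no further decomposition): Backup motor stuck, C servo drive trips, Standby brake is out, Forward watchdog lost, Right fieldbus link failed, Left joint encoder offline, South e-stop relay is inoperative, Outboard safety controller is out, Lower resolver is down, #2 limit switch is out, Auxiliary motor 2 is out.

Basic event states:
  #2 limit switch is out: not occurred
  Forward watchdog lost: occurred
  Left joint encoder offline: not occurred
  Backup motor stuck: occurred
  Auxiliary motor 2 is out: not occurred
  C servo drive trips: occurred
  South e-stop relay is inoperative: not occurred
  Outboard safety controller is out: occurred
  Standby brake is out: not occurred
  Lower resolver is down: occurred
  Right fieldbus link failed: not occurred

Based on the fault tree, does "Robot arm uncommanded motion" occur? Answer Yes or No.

Safety interlock unavailable [OR]: Backup motor stuck=occurs, C servo drive trips=occurs, Standby brake is out=not, Forward watchdog lost=occurs → at least one input occurs → occurs.
Feedback branch lost [OR]: Right fieldbus link failed=not, Left joint encoder offline=not, South e-stop relay is inoperative=not → no input occurs → does not occur.
E-stop path lost [AND]: Safety interlock unavailable=occurs, Feedback branch lost=not, Outboard safety controller is out=occurs, Lower resolver is down=occurs → not all inputs occur → does not occur.
Robot arm uncommanded motion [OR]: E-stop path lost=not, #2 limit switch is out=not, Auxiliary motor 2 is out=not → no input occurs → does not occur.

No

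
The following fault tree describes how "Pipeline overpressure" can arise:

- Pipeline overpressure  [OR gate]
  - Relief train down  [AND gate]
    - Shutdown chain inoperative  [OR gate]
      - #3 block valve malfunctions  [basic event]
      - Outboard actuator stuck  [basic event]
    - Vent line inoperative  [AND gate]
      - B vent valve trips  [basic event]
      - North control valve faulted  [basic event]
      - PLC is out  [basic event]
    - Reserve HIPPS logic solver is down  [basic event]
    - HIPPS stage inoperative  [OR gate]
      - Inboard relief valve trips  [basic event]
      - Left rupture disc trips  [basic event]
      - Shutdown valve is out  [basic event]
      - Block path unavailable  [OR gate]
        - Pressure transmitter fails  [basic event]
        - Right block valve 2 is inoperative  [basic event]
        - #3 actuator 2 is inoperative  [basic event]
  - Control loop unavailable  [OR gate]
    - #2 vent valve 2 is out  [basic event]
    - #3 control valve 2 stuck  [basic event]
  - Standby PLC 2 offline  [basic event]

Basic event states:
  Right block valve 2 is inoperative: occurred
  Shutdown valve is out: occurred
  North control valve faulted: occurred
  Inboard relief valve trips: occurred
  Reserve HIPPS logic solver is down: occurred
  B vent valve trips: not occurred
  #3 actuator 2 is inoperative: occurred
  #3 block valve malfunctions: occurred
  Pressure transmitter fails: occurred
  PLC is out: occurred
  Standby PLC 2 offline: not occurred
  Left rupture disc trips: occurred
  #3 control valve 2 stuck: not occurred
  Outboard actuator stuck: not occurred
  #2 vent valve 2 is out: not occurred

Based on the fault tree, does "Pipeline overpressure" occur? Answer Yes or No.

No

Shutdown chain inoperative [OR]: #3 block valve malfunctions=occurs, Outboard actuator stuck=not → at least one input occurs → occurs.
Vent line inoperative [AND]: B vent valve trips=not, North control valve faulted=occurs, PLC is out=occurs → not all inputs occur → does not occur.
Block path unavailable [OR]: Pressure transmitter fails=occurs, Right block valve 2 is inoperative=occurs, #3 actuator 2 is inoperative=occurs → at least one input occurs → occurs.
HIPPS stage inoperative [OR]: Inboard relief valve trips=occurs, Left rupture disc trips=occurs, Shutdown valve is out=occurs, Block path unavailable=occurs → at least one input occurs → occurs.
Relief train down [AND]: Shutdown chain inoperative=occurs, Vent line inoperative=not, Reserve HIPPS logic solver is down=occurs, HIPPS stage inoperative=occurs → not all inputs occur → does not occur.
Control loop unavailable [OR]: #2 vent valve 2 is out=not, #3 control valve 2 stuck=not → no input occurs → does not occur.
Pipeline overpressure [OR]: Relief train down=not, Control loop unavailable=not, Standby PLC 2 offline=not → no input occurs → does not occur.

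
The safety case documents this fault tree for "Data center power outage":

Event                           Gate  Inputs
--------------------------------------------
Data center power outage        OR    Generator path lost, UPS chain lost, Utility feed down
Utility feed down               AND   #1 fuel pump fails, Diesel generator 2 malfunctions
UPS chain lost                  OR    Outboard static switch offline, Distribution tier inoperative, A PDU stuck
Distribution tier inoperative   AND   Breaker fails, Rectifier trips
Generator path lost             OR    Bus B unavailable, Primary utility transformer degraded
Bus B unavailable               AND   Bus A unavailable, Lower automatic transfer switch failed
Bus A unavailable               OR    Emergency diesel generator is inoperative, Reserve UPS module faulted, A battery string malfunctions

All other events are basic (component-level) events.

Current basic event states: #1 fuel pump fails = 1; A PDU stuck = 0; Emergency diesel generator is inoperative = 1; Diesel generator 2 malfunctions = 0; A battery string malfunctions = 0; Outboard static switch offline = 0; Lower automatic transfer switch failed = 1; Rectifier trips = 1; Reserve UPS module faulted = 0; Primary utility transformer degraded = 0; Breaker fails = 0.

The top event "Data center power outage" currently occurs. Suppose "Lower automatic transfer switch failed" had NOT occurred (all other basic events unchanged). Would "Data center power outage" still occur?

Counterfactual: set "Lower automatic transfer switch failed" to not occurred.
Bus A unavailable [OR]: Emergency diesel generator is inoperative=occurs, Reserve UPS module faulted=not, A battery string malfunctions=not → at least one input occurs → occurs.
Bus B unavailable [AND]: Bus A unavailable=occurs, Lower automatic transfer switch failed=not → not all inputs occur → does not occur.
Generator path lost [OR]: Bus B unavailable=not, Primary utility transformer degraded=not → no input occurs → does not occur.
Distribution tier inoperative [AND]: Breaker fails=not, Rectifier trips=occurs → not all inputs occur → does not occur.
UPS chain lost [OR]: Outboard static switch offline=not, Distribution tier inoperative=not, A PDU stuck=not → no input occurs → does not occur.
Utility feed down [AND]: #1 fuel pump fails=occurs, Diesel generator 2 malfunctions=not → not all inputs occur → does not occur.
Data center power outage [OR]: Generator path lost=not, UPS chain lost=not, Utility feed down=not → no input occurs → does not occur.

No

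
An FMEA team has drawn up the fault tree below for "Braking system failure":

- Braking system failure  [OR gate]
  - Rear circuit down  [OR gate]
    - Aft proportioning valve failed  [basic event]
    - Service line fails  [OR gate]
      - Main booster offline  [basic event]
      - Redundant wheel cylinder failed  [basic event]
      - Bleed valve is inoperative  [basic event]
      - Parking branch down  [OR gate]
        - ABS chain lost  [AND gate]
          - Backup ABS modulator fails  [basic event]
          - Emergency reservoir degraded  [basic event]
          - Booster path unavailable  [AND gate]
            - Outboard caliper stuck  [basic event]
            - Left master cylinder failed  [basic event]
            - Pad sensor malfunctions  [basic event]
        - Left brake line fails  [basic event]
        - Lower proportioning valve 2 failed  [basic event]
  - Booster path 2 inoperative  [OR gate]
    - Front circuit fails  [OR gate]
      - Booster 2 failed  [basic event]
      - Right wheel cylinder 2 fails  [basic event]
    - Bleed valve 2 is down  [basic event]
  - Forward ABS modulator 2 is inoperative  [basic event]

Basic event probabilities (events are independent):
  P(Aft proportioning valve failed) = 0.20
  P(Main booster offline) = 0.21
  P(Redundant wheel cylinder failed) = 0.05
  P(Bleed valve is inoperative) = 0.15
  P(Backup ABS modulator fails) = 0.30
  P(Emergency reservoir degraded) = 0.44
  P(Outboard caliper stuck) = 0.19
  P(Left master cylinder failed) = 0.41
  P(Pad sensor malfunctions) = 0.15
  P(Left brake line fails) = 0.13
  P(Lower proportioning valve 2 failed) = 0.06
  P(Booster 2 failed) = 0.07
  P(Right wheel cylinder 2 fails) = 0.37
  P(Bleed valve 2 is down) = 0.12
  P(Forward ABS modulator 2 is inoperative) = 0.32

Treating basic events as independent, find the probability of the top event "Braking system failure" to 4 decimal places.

P(Booster path unavailable) [AND] = 0.19 × 0.41 × 0.15 = 0.011685
P(ABS chain lost) [AND] = 0.30 × 0.44 × 0.011685 = 0.001542
P(Parking branch down) [OR] = 1 − (1−0.001542) × (1−0.13) × (1−0.06) = 0.183461
P(Service line fails) [OR] = 1 − (1−0.21) × (1−0.05) × (1−0.15) × (1−0.183461) = 0.479109
P(Rear circuit down) [OR] = 1 − (1−0.20) × (1−0.479109) = 0.583287
P(Front circuit fails) [OR] = 1 − (1−0.07) × (1−0.37) = 0.414100
P(Booster path 2 inoperative) [OR] = 1 − (1−0.414100) × (1−0.12) = 0.484408
P(Braking system failure) [OR] = 1 − (1−0.583287) × (1−0.484408) × (1−0.32) = 0.853899
Rounded to 4 decimal places: P(Braking system failure) ≈ 0.8539.

0.8539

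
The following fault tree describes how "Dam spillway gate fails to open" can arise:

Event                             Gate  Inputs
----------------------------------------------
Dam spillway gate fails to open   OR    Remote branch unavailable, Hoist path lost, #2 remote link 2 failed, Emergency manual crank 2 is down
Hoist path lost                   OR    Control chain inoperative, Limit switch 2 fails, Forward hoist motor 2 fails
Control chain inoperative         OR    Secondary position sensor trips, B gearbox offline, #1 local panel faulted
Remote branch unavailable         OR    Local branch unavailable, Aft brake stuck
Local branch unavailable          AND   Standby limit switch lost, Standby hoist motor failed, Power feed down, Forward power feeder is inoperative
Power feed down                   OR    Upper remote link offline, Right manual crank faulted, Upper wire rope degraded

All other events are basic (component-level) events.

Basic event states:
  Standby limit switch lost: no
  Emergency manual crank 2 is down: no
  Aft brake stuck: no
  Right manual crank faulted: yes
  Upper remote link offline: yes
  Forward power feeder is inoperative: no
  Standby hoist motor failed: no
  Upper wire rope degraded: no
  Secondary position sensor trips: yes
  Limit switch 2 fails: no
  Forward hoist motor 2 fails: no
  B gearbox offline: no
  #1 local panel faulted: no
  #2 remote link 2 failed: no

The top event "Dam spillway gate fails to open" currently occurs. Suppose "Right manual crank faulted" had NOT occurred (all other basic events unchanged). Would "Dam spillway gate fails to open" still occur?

Yes

Counterfactual: set "Right manual crank faulted" to not occurred.
Power feed down [OR]: Upper remote link offline=occurs, Right manual crank faulted=not, Upper wire rope degraded=not → at least one input occurs → occurs.
Local branch unavailable [AND]: Standby limit switch lost=not, Standby hoist motor failed=not, Power feed down=occurs, Forward power feeder is inoperative=not → not all inputs occur → does not occur.
Remote branch unavailable [OR]: Local branch unavailable=not, Aft brake stuck=not → no input occurs → does not occur.
Control chain inoperative [OR]: Secondary position sensor trips=occurs, B gearbox offline=not, #1 local panel faulted=not → at least one input occurs → occurs.
Hoist path lost [OR]: Control chain inoperative=occurs, Limit switch 2 fails=not, Forward hoist motor 2 fails=not → at least one input occurs → occurs.
Dam spillway gate fails to open [OR]: Remote branch unavailable=not, Hoist path lost=occurs, #2 remote link 2 failed=not, Emergency manual crank 2 is down=not → at least one input occurs → occurs.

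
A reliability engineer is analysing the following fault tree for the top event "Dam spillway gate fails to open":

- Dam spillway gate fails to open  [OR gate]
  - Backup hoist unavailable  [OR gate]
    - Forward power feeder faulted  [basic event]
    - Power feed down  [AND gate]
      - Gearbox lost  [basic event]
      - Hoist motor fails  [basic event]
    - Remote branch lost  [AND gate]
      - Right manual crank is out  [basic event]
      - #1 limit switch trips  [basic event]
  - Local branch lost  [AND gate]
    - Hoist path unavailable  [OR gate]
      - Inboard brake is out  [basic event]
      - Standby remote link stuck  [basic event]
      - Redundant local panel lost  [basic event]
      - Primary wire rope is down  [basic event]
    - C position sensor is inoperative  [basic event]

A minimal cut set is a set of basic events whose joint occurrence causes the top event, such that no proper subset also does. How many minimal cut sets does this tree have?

Power feed down [AND]: one cut set from each child combined → 1 × 1 = 1 cut set(s).
Remote branch lost [AND]: one cut set from each child combined → 1 × 1 = 1 cut set(s).
Backup hoist unavailable [OR]: union of children's cut sets → 3 cut set(s).
Hoist path unavailable [OR]: union of children's cut sets → 4 cut set(s).
Local branch lost [AND]: one cut set from each child combined → 4 × 1 = 4 cut set(s).
Dam spillway gate fails to open [OR]: union of children's cut sets → 7 cut set(s).
Minimal cut sets: {Forward power feeder faulted}; {Gearbox lost, Hoist motor fails}; {#1 limit switch trips, Right manual crank is out}; {C position sensor is inoperative, Inboard brake is out}; {C position sensor is inoperative, Standby remote link stuck}; {C position sensor is inoperative, Redundant local panel lost}; {C position sensor is inoperative, Primary wire rope is down}.

7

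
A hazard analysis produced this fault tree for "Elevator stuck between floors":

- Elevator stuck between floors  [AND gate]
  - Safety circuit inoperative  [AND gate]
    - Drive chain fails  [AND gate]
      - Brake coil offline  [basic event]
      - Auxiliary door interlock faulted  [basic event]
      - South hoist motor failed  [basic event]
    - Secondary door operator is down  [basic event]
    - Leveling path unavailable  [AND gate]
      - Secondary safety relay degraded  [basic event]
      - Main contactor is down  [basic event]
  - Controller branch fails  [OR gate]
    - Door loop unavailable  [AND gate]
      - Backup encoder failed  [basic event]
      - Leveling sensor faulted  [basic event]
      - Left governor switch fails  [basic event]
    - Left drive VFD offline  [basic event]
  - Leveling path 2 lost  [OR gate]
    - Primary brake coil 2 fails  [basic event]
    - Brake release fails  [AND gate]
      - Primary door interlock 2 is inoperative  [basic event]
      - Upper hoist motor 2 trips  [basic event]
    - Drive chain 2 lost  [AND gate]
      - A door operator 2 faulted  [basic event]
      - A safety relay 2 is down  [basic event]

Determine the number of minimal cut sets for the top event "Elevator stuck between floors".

Drive chain fails [AND]: one cut set from each child combined → 1 × 1 × 1 = 1 cut set(s).
Leveling path unavailable [AND]: one cut set from each child combined → 1 × 1 = 1 cut set(s).
Safety circuit inoperative [AND]: one cut set from each child combined → 1 × 1 × 1 = 1 cut set(s).
Door loop unavailable [AND]: one cut set from each child combined → 1 × 1 × 1 = 1 cut set(s).
Controller branch fails [OR]: union of children's cut sets → 2 cut set(s).
Brake release fails [AND]: one cut set from each child combined → 1 × 1 = 1 cut set(s).
Drive chain 2 lost [AND]: one cut set from each child combined → 1 × 1 = 1 cut set(s).
Leveling path 2 lost [OR]: union of children's cut sets → 3 cut set(s).
Elevator stuck between floors [AND]: one cut set from each child combined → 1 × 2 × 3 = 6 cut set(s).
Minimal cut sets: {Auxiliary door interlock faulted, Backup encoder failed, Brake coil offline, Left governor switch fails, Leveling sensor faulted, Main contactor is down, Primary brake coil 2 fails, Secondary door operator is down, Secondary safety relay degraded, South hoist motor failed}; {Auxiliary door interlock faulted, Backup encoder failed, Brake coil offline, Left governor switch fails, Leveling sensor faulted, Main contactor is down, Primary door interlock 2 is inoperative, Secondary door operator is down, Secondary safety relay degraded, South hoist motor failed, Upper hoist motor 2 trips}; {A door operator 2 faulted, A safety relay 2 is down, Auxiliary door interlock faulted, Backup encoder failed, Brake coil offline, Left governor switch fails, Leveling sensor faulted, Main contactor is down, Secondary door operator is down, Secondary safety relay degraded, South hoist motor failed}; {Auxiliary door interlock faulted, Brake coil offline, Left drive VFD offline, Main contactor is down, Primary brake coil 2 fails, Secondary door operator is down, Secondary safety relay degraded, South hoist motor failed}; {Auxiliary door interlock faulted, Brake coil offline, Left drive VFD offline, Main contactor is down, Primary door interlock 2 is inoperative, Secondary door operator is down, Secondary safety relay degraded, South hoist motor failed, Upper hoist motor 2 trips}; {A door operator 2 faulted, A safety relay 2 is down, Auxiliary door interlock faulted, Brake coil offline, Left drive VFD offline, Main contactor is down, Secondary door operator is down, Secondary safety relay degraded, South hoist motor failed}.

6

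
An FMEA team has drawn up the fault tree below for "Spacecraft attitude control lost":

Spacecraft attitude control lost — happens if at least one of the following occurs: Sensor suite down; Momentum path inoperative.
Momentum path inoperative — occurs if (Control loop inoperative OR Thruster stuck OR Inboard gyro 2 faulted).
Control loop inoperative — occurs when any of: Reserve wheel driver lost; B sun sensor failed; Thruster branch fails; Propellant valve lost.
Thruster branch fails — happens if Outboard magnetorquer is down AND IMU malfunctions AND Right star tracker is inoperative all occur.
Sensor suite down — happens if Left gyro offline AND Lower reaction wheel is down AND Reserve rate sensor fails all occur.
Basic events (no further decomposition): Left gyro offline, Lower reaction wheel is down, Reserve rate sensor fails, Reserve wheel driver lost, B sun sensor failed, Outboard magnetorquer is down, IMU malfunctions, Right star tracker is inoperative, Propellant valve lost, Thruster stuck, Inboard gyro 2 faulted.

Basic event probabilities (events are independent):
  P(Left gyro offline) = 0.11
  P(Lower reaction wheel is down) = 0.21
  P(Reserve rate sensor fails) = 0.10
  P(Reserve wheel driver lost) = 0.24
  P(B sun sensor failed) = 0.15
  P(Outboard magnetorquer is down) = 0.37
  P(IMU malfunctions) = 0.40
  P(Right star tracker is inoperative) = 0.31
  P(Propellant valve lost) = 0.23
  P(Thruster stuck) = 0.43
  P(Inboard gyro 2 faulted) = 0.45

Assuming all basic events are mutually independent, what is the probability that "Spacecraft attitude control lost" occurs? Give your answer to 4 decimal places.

P(Sensor suite down) [AND] = 0.11 × 0.21 × 0.10 = 0.002310
P(Thruster branch fails) [AND] = 0.37 × 0.40 × 0.31 = 0.045880
P(Control loop inoperative) [OR] = 1 − (1−0.24) × (1−0.15) × (1−0.045880) × (1−0.23) = 0.525402
P(Momentum path inoperative) [OR] = 1 − (1−0.525402) × (1−0.43) × (1−0.45) = 0.851214
P(Spacecraft attitude control lost) [OR] = 1 − (1−0.002310) × (1−0.851214) = 0.851558
Rounded to 4 decimal places: P(Spacecraft attitude control lost) ≈ 0.8516.

0.8516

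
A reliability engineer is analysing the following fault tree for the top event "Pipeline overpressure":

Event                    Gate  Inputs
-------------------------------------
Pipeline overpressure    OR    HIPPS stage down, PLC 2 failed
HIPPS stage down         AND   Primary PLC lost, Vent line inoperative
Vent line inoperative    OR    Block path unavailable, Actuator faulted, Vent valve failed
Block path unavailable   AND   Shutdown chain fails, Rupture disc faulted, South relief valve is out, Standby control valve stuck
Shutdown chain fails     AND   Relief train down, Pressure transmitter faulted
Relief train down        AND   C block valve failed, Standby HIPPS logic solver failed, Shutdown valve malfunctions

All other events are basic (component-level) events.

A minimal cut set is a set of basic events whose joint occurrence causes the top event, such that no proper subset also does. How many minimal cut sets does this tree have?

4

Relief train down [AND]: one cut set from each child combined → 1 × 1 × 1 = 1 cut set(s).
Shutdown chain fails [AND]: one cut set from each child combined → 1 × 1 = 1 cut set(s).
Block path unavailable [AND]: one cut set from each child combined → 1 × 1 × 1 × 1 = 1 cut set(s).
Vent line inoperative [OR]: union of children's cut sets → 3 cut set(s).
HIPPS stage down [AND]: one cut set from each child combined → 1 × 3 = 3 cut set(s).
Pipeline overpressure [OR]: union of children's cut sets → 4 cut set(s).
Minimal cut sets: {C block valve failed, Pressure transmitter faulted, Primary PLC lost, Rupture disc faulted, Shutdown valve malfunctions, South relief valve is out, Standby HIPPS logic solver failed, Standby control valve stuck}; {Actuator faulted, Primary PLC lost}; {Primary PLC lost, Vent valve failed}; {PLC 2 failed}.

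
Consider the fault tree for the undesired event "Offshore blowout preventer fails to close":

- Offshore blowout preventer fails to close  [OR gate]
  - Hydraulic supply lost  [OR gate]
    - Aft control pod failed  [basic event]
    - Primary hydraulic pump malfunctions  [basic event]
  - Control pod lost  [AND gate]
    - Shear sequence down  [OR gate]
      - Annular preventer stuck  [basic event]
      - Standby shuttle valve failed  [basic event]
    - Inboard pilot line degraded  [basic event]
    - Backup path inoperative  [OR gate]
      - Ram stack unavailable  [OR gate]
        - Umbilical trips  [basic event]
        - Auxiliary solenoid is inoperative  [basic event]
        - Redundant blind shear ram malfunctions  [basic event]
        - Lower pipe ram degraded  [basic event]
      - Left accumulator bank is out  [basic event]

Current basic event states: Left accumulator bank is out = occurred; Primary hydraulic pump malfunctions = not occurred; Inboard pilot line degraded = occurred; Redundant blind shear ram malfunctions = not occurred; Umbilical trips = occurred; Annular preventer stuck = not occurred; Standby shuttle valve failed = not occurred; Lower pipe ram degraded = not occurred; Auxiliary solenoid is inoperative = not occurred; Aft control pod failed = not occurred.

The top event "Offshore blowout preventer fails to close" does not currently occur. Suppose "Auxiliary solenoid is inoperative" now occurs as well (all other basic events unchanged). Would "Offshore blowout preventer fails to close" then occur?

No

Counterfactual: set "Auxiliary solenoid is inoperative" to occurred.
Hydraulic supply lost [OR]: Aft control pod failed=not, Primary hydraulic pump malfunctions=not → no input occurs → does not occur.
Shear sequence down [OR]: Annular preventer stuck=not, Standby shuttle valve failed=not → no input occurs → does not occur.
Ram stack unavailable [OR]: Umbilical trips=occurs, Auxiliary solenoid is inoperative=occurs, Redundant blind shear ram malfunctions=not, Lower pipe ram degraded=not → at least one input occurs → occurs.
Backup path inoperative [OR]: Ram stack unavailable=occurs, Left accumulator bank is out=occurs → at least one input occurs → occurs.
Control pod lost [AND]: Shear sequence down=not, Inboard pilot line degraded=occurs, Backup path inoperative=occurs → not all inputs occur → does not occur.
Offshore blowout preventer fails to close [OR]: Hydraulic supply lost=not, Control pod lost=not → no input occurs → does not occur.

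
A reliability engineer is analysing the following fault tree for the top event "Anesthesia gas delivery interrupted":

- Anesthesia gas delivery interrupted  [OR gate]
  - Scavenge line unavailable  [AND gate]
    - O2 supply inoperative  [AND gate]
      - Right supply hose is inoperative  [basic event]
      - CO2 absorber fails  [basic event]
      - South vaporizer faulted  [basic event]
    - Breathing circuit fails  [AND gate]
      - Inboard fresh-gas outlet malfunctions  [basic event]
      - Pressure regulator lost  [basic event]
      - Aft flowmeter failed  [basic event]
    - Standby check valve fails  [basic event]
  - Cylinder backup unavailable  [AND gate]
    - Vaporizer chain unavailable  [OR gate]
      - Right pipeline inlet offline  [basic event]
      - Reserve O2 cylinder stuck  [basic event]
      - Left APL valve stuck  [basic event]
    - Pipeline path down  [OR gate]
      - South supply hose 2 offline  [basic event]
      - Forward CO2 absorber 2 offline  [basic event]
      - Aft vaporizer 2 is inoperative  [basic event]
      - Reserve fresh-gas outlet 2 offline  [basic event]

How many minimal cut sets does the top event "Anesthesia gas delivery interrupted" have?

O2 supply inoperative [AND]: one cut set from each child combined → 1 × 1 × 1 = 1 cut set(s).
Breathing circuit fails [AND]: one cut set from each child combined → 1 × 1 × 1 = 1 cut set(s).
Scavenge line unavailable [AND]: one cut set from each child combined → 1 × 1 × 1 = 1 cut set(s).
Vaporizer chain unavailable [OR]: union of children's cut sets → 3 cut set(s).
Pipeline path down [OR]: union of children's cut sets → 4 cut set(s).
Cylinder backup unavailable [AND]: one cut set from each child combined → 3 × 4 = 12 cut set(s).
Anesthesia gas delivery interrupted [OR]: union of children's cut sets → 13 cut set(s).

13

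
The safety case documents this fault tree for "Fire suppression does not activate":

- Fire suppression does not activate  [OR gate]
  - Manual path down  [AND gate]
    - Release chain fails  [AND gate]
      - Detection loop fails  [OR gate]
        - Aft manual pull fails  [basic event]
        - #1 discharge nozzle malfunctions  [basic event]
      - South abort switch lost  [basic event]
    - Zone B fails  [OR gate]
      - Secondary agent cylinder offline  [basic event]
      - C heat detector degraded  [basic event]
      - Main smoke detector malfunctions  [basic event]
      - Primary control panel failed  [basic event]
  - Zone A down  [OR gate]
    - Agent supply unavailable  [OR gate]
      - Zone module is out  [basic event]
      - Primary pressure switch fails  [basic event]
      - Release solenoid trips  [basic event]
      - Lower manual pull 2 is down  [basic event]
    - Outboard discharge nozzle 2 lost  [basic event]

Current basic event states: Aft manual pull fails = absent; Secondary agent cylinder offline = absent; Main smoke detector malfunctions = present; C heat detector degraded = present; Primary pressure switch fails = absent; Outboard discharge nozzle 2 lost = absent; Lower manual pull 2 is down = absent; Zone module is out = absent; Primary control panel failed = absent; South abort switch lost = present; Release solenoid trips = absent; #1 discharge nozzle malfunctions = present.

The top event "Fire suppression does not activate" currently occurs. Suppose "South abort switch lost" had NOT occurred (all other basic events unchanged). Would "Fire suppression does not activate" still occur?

Counterfactual: set "South abort switch lost" to not occurred.
Detection loop fails [OR]: Aft manual pull fails=not, #1 discharge nozzle malfunctions=occurs → at least one input occurs → occurs.
Release chain fails [AND]: Detection loop fails=occurs, South abort switch lost=not → not all inputs occur → does not occur.
Zone B fails [OR]: Secondary agent cylinder offline=not, C heat detector degraded=occurs, Main smoke detector malfunctions=occurs, Primary control panel failed=not → at least one input occurs → occurs.
Manual path down [AND]: Release chain fails=not, Zone B fails=occurs → not all inputs occur → does not occur.
Agent supply unavailable [OR]: Zone module is out=not, Primary pressure switch fails=not, Release solenoid trips=not, Lower manual pull 2 is down=not → no input occurs → does not occur.
Zone A down [OR]: Agent supply unavailable=not, Outboard discharge nozzle 2 lost=not → no input occurs → does not occur.
Fire suppression does not activate [OR]: Manual path down=not, Zone A down=not → no input occurs → does not occur.

No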